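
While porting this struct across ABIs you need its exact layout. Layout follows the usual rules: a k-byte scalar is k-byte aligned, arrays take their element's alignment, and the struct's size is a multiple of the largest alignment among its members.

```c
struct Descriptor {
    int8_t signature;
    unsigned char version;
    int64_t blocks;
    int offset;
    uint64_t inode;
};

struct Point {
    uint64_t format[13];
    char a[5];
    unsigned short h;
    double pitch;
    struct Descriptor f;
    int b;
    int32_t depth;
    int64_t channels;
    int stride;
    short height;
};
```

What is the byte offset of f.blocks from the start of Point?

128

Descriptor: signature at 0 (size 1, align 1) → ends 1; version at 1 (size 1, align 1) → ends 2; pad 6 to align 8 for blocks; blocks at 8 (size 8, align 8) → ends 16; offset at 16 (size 4, align 4) → ends 20; pad 4 to align 8 for inode; inode at 24 (size 8, align 8) → ends 32; total 32 bytes, alignment 8
format at 0 (size 104, align 8) → ends 104
a at 104 (size 5, align 1) → ends 109
pad 1 to align 2 for h
h at 110 (size 2, align 2) → ends 112
pitch at 112 (size 8, align 8) → ends 120
f at 120 (size 32, align 8) → ends 152
within Descriptor: blocks at 8
120 + 8 = 128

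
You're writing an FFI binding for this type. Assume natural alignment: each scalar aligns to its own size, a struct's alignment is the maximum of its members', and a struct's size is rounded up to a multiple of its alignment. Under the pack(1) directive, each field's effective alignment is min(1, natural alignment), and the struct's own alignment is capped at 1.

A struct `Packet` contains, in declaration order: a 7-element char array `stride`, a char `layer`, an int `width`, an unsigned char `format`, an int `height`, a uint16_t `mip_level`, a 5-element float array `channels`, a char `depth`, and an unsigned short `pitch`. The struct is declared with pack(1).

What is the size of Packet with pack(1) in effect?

42

stride at 0 (size 7, align 1) → ends 7
layer at 7 (size 1, align 1) → ends 8
width at 8 (size 4, align 1) → ends 12
format at 12 (size 1, align 1) → ends 13
height at 13 (size 4, align 1) → ends 17
mip_level at 17 (size 2, align 1) → ends 19
channels at 19 (size 20, align 1) → ends 39
depth at 39 (size 1, align 1) → ends 40
pitch at 40 (size 2, align 1) → ends 42
total 42 bytes, alignment 1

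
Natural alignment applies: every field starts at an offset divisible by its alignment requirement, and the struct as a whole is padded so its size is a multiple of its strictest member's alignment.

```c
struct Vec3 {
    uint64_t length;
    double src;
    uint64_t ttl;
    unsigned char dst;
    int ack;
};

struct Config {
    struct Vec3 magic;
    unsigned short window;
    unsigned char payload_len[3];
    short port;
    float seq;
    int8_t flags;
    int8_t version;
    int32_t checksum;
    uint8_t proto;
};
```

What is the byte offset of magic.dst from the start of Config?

24

Vec3: length at 0 (size 8, align 8) → ends 8; src at 8 (size 8, align 8) → ends 16; ttl at 16 (size 8, align 8) → ends 24; dst at 24 (size 1, align 1) → ends 25; pad 3 to align 4 for ack; ack at 28 (size 4, align 4) → ends 32; total 32 bytes, alignment 8
magic at 0 (size 32, align 8) → ends 32
within Vec3: dst at 24
0 + 24 = 24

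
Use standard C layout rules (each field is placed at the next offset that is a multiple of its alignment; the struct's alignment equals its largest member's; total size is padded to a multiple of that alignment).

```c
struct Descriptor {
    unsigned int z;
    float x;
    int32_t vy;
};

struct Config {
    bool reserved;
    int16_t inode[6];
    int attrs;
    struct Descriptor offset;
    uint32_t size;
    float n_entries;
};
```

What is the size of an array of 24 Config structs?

960

Descriptor: z at 0 (size 4, align 4) → ends 4; x at 4 (size 4, align 4) → ends 8; vy at 8 (size 4, align 4) → ends 12; total 12 bytes, alignment 4
reserved at 0 (size 1, align 1) → ends 1
pad 1 to align 2 for inode
inode at 2 (size 12, align 2) → ends 14
pad 2 to align 4 for attrs
attrs at 16 (size 4, align 4) → ends 20
offset at 20 (size 12, align 4) → ends 32
size at 32 (size 4, align 4) → ends 36
n_entries at 36 (size 4, align 4) → ends 40
total 40 bytes, alignment 4
array of 24: 24 × 40 = 960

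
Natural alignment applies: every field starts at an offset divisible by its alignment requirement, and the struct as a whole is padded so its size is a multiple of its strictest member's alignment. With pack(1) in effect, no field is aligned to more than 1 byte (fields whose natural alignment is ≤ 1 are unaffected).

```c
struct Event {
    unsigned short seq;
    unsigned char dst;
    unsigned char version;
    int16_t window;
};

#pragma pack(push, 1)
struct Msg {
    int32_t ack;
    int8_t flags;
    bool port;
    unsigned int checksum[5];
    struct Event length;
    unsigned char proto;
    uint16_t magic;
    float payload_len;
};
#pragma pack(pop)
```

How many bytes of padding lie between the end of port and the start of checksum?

0

Event: 0..2  seq  (2B, 2-aligned); 2..3  dst  (1B, 1-aligned); 3..4  version  (1B, 1-aligned); 4..6  window  (2B, 2-aligned); sizeof = 6, alignof = 2
0..4  ack  (4B, 1-aligned)
4..5  flags  (1B, 1-aligned)
5..6  port  (1B, 1-aligned)
6..26  checksum  (20B, 1-aligned)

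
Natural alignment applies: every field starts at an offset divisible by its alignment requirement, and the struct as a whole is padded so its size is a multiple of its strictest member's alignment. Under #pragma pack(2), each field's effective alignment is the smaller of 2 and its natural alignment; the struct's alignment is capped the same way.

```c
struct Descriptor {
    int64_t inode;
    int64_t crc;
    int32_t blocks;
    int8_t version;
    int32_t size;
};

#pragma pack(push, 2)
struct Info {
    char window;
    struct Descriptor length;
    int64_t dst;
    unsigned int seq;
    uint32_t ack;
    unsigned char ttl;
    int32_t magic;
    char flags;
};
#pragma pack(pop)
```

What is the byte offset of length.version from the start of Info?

22

Descriptor: 0..8  inode  (8B, 8-aligned); 8..16  crc  (8B, 8-aligned); 16..20  blocks  (4B, 4-aligned); 20..21  version  (1B, 1-aligned); 21..24  -- padding (3B); 24..28  size  (4B, 4-aligned); 28..32  -- tail padding (4B); sizeof = 32, alignof = 8
0..1  window  (1B, 1-aligned)
1..2  -- padding (1B)
2..34  length  (32B, 2-aligned)
within Descriptor: version at 20
2 + 20 = 22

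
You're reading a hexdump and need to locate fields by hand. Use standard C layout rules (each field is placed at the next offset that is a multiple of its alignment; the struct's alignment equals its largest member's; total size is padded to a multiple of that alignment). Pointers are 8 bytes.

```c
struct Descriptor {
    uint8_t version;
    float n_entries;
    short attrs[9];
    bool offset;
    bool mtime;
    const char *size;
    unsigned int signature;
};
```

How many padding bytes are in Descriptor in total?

11

version at 0 (size 1, align 1) → ends 1
pad 3 to align 4 for n_entries
n_entries at 4 (size 4, align 4) → ends 8
attrs at 8 (size 18, align 2) → ends 26
offset at 26 (size 1, align 1) → ends 27
mtime at 27 (size 1, align 1) → ends 28
pad 4 to align 8 for size
size at 32 (size 8, align 8) → ends 40
signature at 40 (size 4, align 4) → ends 44
tail pad 4 to reach multiple of 8
total 48 bytes, alignment 8
data bytes 37, size 48 → padding 11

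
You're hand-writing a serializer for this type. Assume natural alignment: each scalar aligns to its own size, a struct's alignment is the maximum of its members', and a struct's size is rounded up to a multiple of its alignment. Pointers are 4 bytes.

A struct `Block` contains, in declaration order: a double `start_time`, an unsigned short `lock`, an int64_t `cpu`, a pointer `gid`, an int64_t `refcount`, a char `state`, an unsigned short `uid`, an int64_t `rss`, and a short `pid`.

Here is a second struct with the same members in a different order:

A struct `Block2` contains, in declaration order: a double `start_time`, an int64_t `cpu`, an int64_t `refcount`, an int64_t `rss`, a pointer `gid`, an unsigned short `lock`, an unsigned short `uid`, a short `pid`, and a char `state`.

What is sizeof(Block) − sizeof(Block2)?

16

@0: start_time [8B, align 8] → 8
@8: lock [2B, align 2] → 10
+6 pad (align 8)
@16: cpu [8B, align 8] → 24
@24: gid [4B, align 4] → 28
+4 pad (align 8)
@32: refcount [8B, align 8] → 40
@40: state [1B, align 1] → 41
+1 pad (align 2)
@42: uid [2B, align 2] → 44
+4 pad (align 8)
@48: rss [8B, align 8] → 56
@56: pid [2B, align 2] → 58
+6 tail pad (align 8)
size 64, align 8
— Block2 —
@0: start_time [8B, align 8] → 8
@8: cpu [8B, align 8] → 16
@16: refcount [8B, align 8] → 24
@24: rss [8B, align 8] → 32
@32: gid [4B, align 4] → 36
@36: lock [2B, align 2] → 38
@38: uid [2B, align 2] → 40
@40: pid [2B, align 2] → 42
@42: state [1B, align 1] → 43
+5 tail pad (align 8)
size 48, align 8
64 − 48 = 16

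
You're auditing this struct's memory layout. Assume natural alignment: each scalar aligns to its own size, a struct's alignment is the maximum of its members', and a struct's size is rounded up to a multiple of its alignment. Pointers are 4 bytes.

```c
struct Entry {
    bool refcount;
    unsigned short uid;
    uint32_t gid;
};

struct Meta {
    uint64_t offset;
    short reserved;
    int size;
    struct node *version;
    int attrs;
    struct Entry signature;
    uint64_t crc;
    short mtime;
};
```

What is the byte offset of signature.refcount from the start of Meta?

24

Entry: refcount at 0 (size 1, align 1) → ends 1; pad 1 to align 2 for uid; uid at 2 (size 2, align 2) → ends 4; gid at 4 (size 4, align 4) → ends 8; total 8 bytes, alignment 4
offset at 0 (size 8, align 8) → ends 8
reserved at 8 (size 2, align 2) → ends 10
pad 2 to align 4 for size
size at 12 (size 4, align 4) → ends 16
version at 16 (size 4, align 4) → ends 20
attrs at 20 (size 4, align 4) → ends 24
signature at 24 (size 8, align 4) → ends 32
within Entry: refcount at 0
24 + 0 = 24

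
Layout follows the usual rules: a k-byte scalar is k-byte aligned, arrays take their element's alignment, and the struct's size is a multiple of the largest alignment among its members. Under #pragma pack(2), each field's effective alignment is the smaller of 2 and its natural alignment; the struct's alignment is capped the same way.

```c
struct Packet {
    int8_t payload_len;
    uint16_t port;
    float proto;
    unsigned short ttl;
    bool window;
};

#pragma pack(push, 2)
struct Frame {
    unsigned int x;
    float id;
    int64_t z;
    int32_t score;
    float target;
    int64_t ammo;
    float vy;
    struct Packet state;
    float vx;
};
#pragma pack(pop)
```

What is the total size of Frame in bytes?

52

Packet: @0: payload_len [1B, align 1] → 1; +1 pad (align 2); @2: port [2B, align 2] → 4; @4: proto [4B, align 4] → 8; @8: ttl [2B, align 2] → 10; @10: window [1B, align 1] → 11; +1 tail pad (align 4); size 12, align 4
@0: x [4B, align 2] → 4
@4: id [4B, align 2] → 8
@8: z [8B, align 2] → 16
@16: score [4B, align 2] → 20
@20: target [4B, align 2] → 24
@24: ammo [8B, align 2] → 32
@32: vy [4B, align 2] → 36
@36: state [12B, align 2] → 48
@48: vx [4B, align 2] → 52
size 52, align 2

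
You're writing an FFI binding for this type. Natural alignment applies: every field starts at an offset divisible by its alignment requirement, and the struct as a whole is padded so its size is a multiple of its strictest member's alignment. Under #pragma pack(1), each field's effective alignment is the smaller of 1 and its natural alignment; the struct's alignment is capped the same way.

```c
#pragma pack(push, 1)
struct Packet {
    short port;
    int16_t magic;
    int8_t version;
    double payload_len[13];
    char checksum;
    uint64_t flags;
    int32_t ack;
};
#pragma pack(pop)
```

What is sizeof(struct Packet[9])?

port at 0 (size 2, align 1) → ends 2
magic at 2 (size 2, align 1) → ends 4
version at 4 (size 1, align 1) → ends 5
payload_len at 5 (size 104, align 1) → ends 109
checksum at 109 (size 1, align 1) → ends 110
flags at 110 (size 8, align 1) → ends 118
ack at 118 (size 4, align 1) → ends 122
total 122 bytes, alignment 1
array of 9: 9 × 122 = 1098

1098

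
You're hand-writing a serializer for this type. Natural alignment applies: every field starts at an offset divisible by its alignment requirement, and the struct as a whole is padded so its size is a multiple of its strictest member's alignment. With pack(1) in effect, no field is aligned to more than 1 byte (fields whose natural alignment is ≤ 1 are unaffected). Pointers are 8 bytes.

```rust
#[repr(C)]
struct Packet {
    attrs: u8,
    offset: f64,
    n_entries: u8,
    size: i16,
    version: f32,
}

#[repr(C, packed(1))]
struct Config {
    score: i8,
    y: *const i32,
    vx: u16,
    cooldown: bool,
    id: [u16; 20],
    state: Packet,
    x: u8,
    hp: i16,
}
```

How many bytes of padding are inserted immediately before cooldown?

Packet: 0..1  attrs  (1B, 1-aligned); 1..8  -- padding (7B); 8..16  offset  (8B, 8-aligned); 16..17  n_entries  (1B, 1-aligned); 17..18  -- padding (1B); 18..20  size  (2B, 2-aligned); 20..24  version  (4B, 4-aligned); sizeof = 24, alignof = 8
0..1  score  (1B, 1-aligned)
1..9  y  (8B, 1-aligned)
9..11  vx  (2B, 1-aligned)
11..12  cooldown  (1B, 1-aligned)

0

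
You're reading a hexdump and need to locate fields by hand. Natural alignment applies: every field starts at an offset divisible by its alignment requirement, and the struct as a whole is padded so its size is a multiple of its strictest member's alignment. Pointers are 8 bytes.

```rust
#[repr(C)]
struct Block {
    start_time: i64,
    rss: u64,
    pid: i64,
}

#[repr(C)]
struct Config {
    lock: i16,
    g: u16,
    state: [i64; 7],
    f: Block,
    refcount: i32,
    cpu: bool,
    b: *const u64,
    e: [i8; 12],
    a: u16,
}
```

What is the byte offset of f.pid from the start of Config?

80

Block: @0: start_time [8B, align 8] → 8; @8: rss [8B, align 8] → 16; @16: pid [8B, align 8] → 24; size 24, align 8
@0: lock [2B, align 2] → 2
@2: g [2B, align 2] → 4
+4 pad (align 8)
@8: state [56B, align 8] → 64
@64: f [24B, align 8] → 88
within Block: pid at 16
64 + 16 = 80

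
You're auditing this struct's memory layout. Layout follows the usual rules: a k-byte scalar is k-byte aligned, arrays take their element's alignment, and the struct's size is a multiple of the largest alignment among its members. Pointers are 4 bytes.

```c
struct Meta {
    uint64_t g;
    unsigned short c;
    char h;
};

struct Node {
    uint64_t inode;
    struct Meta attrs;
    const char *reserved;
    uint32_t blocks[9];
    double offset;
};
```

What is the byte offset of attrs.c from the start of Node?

16

Meta: 0..8  g  (8B, 8-aligned); 8..10  c  (2B, 2-aligned); 10..11  h  (1B, 1-aligned); 11..16  -- tail padding (5B); sizeof = 16, alignof = 8
0..8  inode  (8B, 8-aligned)
8..24  attrs  (16B, 8-aligned)
within Meta: c at 8
8 + 8 = 16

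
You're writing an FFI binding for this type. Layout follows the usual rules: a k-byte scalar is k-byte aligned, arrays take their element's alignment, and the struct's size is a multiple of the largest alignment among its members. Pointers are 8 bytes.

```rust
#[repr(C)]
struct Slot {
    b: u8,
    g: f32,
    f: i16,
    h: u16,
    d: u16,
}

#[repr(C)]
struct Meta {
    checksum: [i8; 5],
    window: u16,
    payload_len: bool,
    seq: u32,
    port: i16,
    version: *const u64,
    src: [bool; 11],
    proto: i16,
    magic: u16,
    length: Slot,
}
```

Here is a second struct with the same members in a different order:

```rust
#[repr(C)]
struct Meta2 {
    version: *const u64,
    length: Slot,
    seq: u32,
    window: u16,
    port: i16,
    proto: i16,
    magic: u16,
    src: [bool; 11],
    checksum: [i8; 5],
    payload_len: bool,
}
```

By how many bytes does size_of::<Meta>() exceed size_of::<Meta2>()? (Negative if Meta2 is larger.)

8

Slot: 0..1  b  (1B, 1-aligned); 1..4  -- padding (3B); 4..8  g  (4B, 4-aligned); 8..10  f  (2B, 2-aligned); 10..12  h  (2B, 2-aligned); 12..14  d  (2B, 2-aligned); 14..16  -- tail padding (2B); sizeof = 16, alignof = 4
0..5  checksum  (5B, 1-aligned)
5..6  -- padding (1B)
6..8  window  (2B, 2-aligned)
8..9  payload_len  (1B, 1-aligned)
9..12  -- padding (3B)
12..16  seq  (4B, 4-aligned)
16..18  port  (2B, 2-aligned)
18..24  -- padding (6B)
24..32  version  (8B, 8-aligned)
32..43  src  (11B, 1-aligned)
43..44  -- padding (1B)
44..46  proto  (2B, 2-aligned)
46..48  magic  (2B, 2-aligned)
48..64  length  (16B, 4-aligned)
sizeof = 64, alignof = 8
— Meta2 —
0..8  version  (8B, 8-aligned)
8..24  length  (16B, 4-aligned)
24..28  seq  (4B, 4-aligned)
28..30  window  (2B, 2-aligned)
30..32  port  (2B, 2-aligned)
32..34  proto  (2B, 2-aligned)
34..36  magic  (2B, 2-aligned)
36..47  src  (11B, 1-aligned)
47..52  checksum  (5B, 1-aligned)
52..53  payload_len  (1B, 1-aligned)
53..56  -- tail padding (3B)
sizeof = 56, alignof = 8
64 − 56 = 8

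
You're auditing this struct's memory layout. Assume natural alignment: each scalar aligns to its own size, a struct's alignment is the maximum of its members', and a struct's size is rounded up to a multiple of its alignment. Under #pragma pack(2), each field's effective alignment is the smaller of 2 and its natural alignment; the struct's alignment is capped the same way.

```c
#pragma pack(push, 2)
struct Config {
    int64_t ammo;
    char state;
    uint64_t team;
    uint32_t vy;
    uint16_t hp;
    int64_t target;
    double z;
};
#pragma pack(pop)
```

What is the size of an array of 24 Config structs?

960

0..8  ammo  (8B, 2-aligned)
8..9  state  (1B, 1-aligned)
9..10  -- padding (1B)
10..18  team  (8B, 2-aligned)
18..22  vy  (4B, 2-aligned)
22..24  hp  (2B, 2-aligned)
24..32  target  (8B, 2-aligned)
32..40  z  (8B, 2-aligned)
sizeof = 40, alignof = 2
array of 24: 24 × 40 = 960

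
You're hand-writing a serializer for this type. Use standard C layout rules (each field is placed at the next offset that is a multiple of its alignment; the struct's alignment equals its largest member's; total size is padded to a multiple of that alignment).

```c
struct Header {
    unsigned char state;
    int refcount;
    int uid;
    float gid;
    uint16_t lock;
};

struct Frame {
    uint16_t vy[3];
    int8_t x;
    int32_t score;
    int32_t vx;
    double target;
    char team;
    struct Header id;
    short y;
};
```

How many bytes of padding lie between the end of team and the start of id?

3

Header: 0..1  state  (1B, 1-aligned); 1..4  -- padding (3B); 4..8  refcount  (4B, 4-aligned); 8..12  uid  (4B, 4-aligned); 12..16  gid  (4B, 4-aligned); 16..18  lock  (2B, 2-aligned); 18..20  -- tail padding (2B); sizeof = 20, alignof = 4
0..6  vy  (6B, 2-aligned)
6..7  x  (1B, 1-aligned)
7..8  -- padding (1B)
8..12  score  (4B, 4-aligned)
12..16  vx  (4B, 4-aligned)
16..24  target  (8B, 8-aligned)
24..25  team  (1B, 1-aligned)
25..28  -- padding (3B)
28..48  id  (20B, 4-aligned)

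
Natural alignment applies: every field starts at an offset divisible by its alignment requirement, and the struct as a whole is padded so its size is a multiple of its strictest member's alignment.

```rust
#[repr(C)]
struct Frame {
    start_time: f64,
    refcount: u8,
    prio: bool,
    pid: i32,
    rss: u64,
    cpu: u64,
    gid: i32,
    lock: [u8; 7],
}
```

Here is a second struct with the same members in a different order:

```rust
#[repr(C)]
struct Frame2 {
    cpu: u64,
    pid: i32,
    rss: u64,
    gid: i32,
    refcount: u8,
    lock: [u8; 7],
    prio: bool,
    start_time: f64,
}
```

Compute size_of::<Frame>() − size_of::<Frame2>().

0

@0: start_time [8B, align 8] → 8
@8: refcount [1B, align 1] → 9
@9: prio [1B, align 1] → 10
+2 pad (align 4)
@12: pid [4B, align 4] → 16
@16: rss [8B, align 8] → 24
@24: cpu [8B, align 8] → 32
@32: gid [4B, align 4] → 36
@36: lock [7B, align 1] → 43
+5 tail pad (align 8)
size 48, align 8
— Frame2 —
@0: cpu [8B, align 8] → 8
@8: pid [4B, align 4] → 12
+4 pad (align 8)
@16: rss [8B, align 8] → 24
@24: gid [4B, align 4] → 28
@28: refcount [1B, align 1] → 29
@29: lock [7B, align 1] → 36
@36: prio [1B, align 1] → 37
+3 pad (align 8)
@40: start_time [8B, align 8] → 48
size 48, align 8
48 − 48 = 0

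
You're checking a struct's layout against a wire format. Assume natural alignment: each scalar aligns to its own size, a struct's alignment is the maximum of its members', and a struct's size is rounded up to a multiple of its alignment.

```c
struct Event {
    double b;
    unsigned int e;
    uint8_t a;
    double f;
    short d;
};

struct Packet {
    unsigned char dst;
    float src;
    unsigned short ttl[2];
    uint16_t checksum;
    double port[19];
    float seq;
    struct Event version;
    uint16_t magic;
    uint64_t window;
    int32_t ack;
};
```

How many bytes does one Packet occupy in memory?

Event: b at 0 (size 8, align 8) → ends 8; e at 8 (size 4, align 4) → ends 12; a at 12 (size 1, align 1) → ends 13; pad 3 to align 8 for f; f at 16 (size 8, align 8) → ends 24; d at 24 (size 2, align 2) → ends 26; tail pad 6 to reach multiple of 8; total 32 bytes, alignment 8
dst at 0 (size 1, align 1) → ends 1
pad 3 to align 4 for src
src at 4 (size 4, align 4) → ends 8
ttl at 8 (size 4, align 2) → ends 12
checksum at 12 (size 2, align 2) → ends 14
pad 2 to align 8 for port
port at 16 (size 152, align 8) → ends 168
seq at 168 (size 4, align 4) → ends 172
pad 4 to align 8 for version
version at 176 (size 32, align 8) → ends 208
magic at 208 (size 2, align 2) → ends 210
pad 6 to align 8 for window
window at 216 (size 8, align 8) → ends 224
ack at 224 (size 4, align 4) → ends 228
tail pad 4 to reach multiple of 8
total 232 bytes, alignment 8

232 bytes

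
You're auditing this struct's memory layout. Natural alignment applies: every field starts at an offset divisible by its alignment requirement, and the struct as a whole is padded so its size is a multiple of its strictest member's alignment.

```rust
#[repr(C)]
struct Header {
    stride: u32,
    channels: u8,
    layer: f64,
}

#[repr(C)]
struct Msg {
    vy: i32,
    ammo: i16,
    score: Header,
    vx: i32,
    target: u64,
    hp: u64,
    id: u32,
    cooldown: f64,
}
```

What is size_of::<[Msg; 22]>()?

1408

Header: 0..4  stride  (4B, 4-aligned); 4..5  channels  (1B, 1-aligned); 5..8  -- padding (3B); 8..16  layer  (8B, 8-aligned); sizeof = 16, alignof = 8
0..4  vy  (4B, 4-aligned)
4..6  ammo  (2B, 2-aligned)
6..8  -- padding (2B)
8..24  score  (16B, 8-aligned)
24..28  vx  (4B, 4-aligned)
28..32  -- padding (4B)
32..40  target  (8B, 8-aligned)
40..48  hp  (8B, 8-aligned)
48..52  id  (4B, 4-aligned)
52..56  -- padding (4B)
56..64  cooldown  (8B, 8-aligned)
sizeof = 64, alignof = 8
array of 22: 22 × 64 = 1408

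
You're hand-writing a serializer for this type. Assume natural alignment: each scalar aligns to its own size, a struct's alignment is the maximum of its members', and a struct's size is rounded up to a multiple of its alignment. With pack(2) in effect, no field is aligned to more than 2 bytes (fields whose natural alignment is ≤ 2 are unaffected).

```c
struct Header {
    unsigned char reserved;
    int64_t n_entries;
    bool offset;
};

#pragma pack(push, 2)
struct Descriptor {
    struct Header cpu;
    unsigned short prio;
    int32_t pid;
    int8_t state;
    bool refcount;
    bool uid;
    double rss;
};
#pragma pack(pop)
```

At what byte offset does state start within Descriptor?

Header: @0: reserved [1B, align 1] → 1; +7 pad (align 8); @8: n_entries [8B, align 8] → 16; @16: offset [1B, align 1] → 17; +7 tail pad (align 8); size 24, align 8
@0: cpu [24B, align 2] → 24
@24: prio [2B, align 2] → 26
@26: pid [4B, align 2] → 30
@30: state [1B, align 1] → 31

30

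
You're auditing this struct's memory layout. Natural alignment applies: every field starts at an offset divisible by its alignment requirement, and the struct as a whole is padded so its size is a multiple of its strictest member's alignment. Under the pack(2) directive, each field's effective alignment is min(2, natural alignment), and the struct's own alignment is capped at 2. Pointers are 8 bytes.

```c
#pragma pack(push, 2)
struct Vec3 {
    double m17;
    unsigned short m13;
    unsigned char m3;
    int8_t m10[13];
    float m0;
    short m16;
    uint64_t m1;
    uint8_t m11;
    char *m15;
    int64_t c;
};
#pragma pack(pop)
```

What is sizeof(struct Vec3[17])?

@0: m17 [8B, align 2] → 8
@8: m13 [2B, align 2] → 10
@10: m3 [1B, align 1] → 11
@11: m10 [13B, align 1] → 24
@24: m0 [4B, align 2] → 28
@28: m16 [2B, align 2] → 30
@30: m1 [8B, align 2] → 38
@38: m11 [1B, align 1] → 39
+1 pad (align 2)
@40: m15 [8B, align 2] → 48
@48: c [8B, align 2] → 56
size 56, align 2
array of 17: 17 × 56 = 952

952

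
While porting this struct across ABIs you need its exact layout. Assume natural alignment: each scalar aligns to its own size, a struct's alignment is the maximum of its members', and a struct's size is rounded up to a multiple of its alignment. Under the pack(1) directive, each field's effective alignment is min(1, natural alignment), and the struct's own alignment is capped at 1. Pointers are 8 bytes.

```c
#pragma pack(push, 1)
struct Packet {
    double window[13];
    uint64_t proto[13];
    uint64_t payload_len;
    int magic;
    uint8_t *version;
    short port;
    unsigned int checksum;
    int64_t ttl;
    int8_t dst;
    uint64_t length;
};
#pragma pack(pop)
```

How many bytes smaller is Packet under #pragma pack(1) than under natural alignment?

13

natural layout:
  @0: window [104B, align 8] → 104
  @104: proto [104B, align 8] → 208
  @208: payload_len [8B, align 8] → 216
  @216: magic [4B, align 4] → 220
  +4 pad (align 8)
  @224: version [8B, align 8] → 232
  @232: port [2B, align 2] → 234
  +2 pad (align 4)
  @236: checksum [4B, align 4] → 240
  @240: ttl [8B, align 8] → 248
  @248: dst [1B, align 1] → 249
  +7 pad (align 8)
  @256: length [8B, align 8] → 264
  size 264, align 8
packed(1) layout:
  @0: window [104B, align 1] → 104
  @104: proto [104B, align 1] → 208
  @208: payload_len [8B, align 1] → 216
  @216: magic [4B, align 1] → 220
  @220: version [8B, align 1] → 228
  @228: port [2B, align 1] → 230
  @230: checksum [4B, align 1] → 234
  @234: ttl [8B, align 1] → 242
  @242: dst [1B, align 1] → 243
  @243: length [8B, align 1] → 251
  size 251, align 1
264 − 251 = 13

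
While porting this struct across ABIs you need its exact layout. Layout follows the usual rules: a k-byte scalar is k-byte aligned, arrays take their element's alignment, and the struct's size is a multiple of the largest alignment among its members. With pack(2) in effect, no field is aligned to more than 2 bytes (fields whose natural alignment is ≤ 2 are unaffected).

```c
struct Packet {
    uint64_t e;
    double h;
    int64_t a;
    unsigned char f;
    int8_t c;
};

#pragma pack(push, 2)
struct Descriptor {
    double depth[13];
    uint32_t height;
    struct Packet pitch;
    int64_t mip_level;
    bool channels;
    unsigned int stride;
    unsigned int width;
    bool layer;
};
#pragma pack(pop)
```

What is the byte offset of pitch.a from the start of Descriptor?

124

Packet: 0..8  e  (8B, 8-aligned); 8..16  h  (8B, 8-aligned); 16..24  a  (8B, 8-aligned); 24..25  f  (1B, 1-aligned); 25..26  c  (1B, 1-aligned); 26..32  -- tail padding (6B); sizeof = 32, alignof = 8
0..104  depth  (104B, 2-aligned)
104..108  height  (4B, 2-aligned)
108..140  pitch  (32B, 2-aligned)
within Packet: a at 16
108 + 16 = 124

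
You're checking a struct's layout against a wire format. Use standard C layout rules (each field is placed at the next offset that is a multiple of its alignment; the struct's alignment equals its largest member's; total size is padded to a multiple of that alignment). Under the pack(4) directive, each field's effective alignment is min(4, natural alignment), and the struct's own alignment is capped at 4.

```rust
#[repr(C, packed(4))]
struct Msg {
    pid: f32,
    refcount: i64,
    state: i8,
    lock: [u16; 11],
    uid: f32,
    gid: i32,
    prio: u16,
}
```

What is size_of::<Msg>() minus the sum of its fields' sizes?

3

0..4  pid  (4B, 4-aligned)
4..12  refcount  (8B, 4-aligned)
12..13  state  (1B, 1-aligned)
13..14  -- padding (1B)
14..36  lock  (22B, 2-aligned)
36..40  uid  (4B, 4-aligned)
40..44  gid  (4B, 4-aligned)
44..46  prio  (2B, 2-aligned)
46..48  -- tail padding (2B)
sizeof = 48, alignof = 4
data bytes 45, size 48 → padding 3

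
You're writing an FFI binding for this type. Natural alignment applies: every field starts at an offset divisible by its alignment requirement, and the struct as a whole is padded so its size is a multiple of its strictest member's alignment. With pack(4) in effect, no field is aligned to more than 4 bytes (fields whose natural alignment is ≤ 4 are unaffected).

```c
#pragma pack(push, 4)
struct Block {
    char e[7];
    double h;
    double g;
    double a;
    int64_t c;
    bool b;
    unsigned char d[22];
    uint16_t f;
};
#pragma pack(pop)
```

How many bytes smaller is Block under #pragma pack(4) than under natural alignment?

4

natural layout:
  0..7  e  (7B, 1-aligned)
  7..8  -- padding (1B)
  8..16  h  (8B, 8-aligned)
  16..24  g  (8B, 8-aligned)
  24..32  a  (8B, 8-aligned)
  32..40  c  (8B, 8-aligned)
  40..41  b  (1B, 1-aligned)
  41..63  d  (22B, 1-aligned)
  63..64  -- padding (1B)
  64..66  f  (2B, 2-aligned)
  66..72  -- tail padding (6B)
  sizeof = 72, alignof = 8
packed(4) layout:
  0..7  e  (7B, 1-aligned)
  7..8  -- padding (1B)
  8..16  h  (8B, 4-aligned)
  16..24  g  (8B, 4-aligned)
  24..32  a  (8B, 4-aligned)
  32..40  c  (8B, 4-aligned)
  40..41  b  (1B, 1-aligned)
  41..63  d  (22B, 1-aligned)
  63..64  -- padding (1B)
  64..66  f  (2B, 2-aligned)
  66..68  -- tail padding (2B)
  sizeof = 68, alignof = 4
72 − 68 = 4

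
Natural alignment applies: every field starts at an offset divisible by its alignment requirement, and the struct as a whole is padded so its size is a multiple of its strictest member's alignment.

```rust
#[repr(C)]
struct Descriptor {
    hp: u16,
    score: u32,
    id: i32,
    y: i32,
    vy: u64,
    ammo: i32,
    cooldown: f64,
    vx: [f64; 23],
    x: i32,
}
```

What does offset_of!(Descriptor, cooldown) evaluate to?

32

@0: hp [2B, align 2] → 2
+2 pad (align 4)
@4: score [4B, align 4] → 8
@8: id [4B, align 4] → 12
@12: y [4B, align 4] → 16
@16: vy [8B, align 8] → 24
@24: ammo [4B, align 4] → 28
+4 pad (align 8)
@32: cooldown [8B, align 8] → 40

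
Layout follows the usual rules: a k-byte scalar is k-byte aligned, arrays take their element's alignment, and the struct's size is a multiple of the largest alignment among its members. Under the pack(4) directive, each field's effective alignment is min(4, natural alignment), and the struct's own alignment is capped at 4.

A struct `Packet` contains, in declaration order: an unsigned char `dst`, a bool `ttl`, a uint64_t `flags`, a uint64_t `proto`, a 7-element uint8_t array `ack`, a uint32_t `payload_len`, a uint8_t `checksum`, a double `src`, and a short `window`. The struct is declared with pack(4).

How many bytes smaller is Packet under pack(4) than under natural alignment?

natural layout:
  @0: dst [1B, align 1] → 1
  @1: ttl [1B, align 1] → 2
  +6 pad (align 8)
  @8: flags [8B, align 8] → 16
  @16: proto [8B, align 8] → 24
  @24: ack [7B, align 1] → 31
  +1 pad (align 4)
  @32: payload_len [4B, align 4] → 36
  @36: checksum [1B, align 1] → 37
  +3 pad (align 8)
  @40: src [8B, align 8] → 48
  @48: window [2B, align 2] → 50
  +6 tail pad (align 8)
  size 56, align 8
packed(4) layout:
  @0: dst [1B, align 1] → 1
  @1: ttl [1B, align 1] → 2
  +2 pad (align 4)
  @4: flags [8B, align 4] → 12
  @12: proto [8B, align 4] → 20
  @20: ack [7B, align 1] → 27
  +1 pad (align 4)
  @28: payload_len [4B, align 4] → 32
  @32: checksum [1B, align 1] → 33
  +3 pad (align 4)
  @36: src [8B, align 4] → 44
  @44: window [2B, align 2] → 46
  +2 tail pad (align 4)
  size 48, align 4
56 − 48 = 8

8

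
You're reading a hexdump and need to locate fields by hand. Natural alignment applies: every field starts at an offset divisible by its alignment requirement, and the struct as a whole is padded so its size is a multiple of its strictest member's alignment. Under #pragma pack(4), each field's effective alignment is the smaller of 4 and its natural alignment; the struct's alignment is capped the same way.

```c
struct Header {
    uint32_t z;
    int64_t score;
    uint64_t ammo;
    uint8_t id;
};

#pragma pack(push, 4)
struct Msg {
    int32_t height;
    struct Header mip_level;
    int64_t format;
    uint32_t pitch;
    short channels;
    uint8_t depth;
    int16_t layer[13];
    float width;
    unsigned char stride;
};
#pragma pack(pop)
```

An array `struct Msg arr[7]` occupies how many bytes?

616

Header: 0..4  z  (4B, 4-aligned); 4..8  -- padding (4B); 8..16  score  (8B, 8-aligned); 16..24  ammo  (8B, 8-aligned); 24..25  id  (1B, 1-aligned); 25..32  -- tail padding (7B); sizeof = 32, alignof = 8
0..4  height  (4B, 4-aligned)
4..36  mip_level  (32B, 4-aligned)
36..44  format  (8B, 4-aligned)
44..48  pitch  (4B, 4-aligned)
48..50  channels  (2B, 2-aligned)
50..51  depth  (1B, 1-aligned)
51..52  -- padding (1B)
52..78  layer  (26B, 2-aligned)
78..80  -- padding (2B)
80..84  width  (4B, 4-aligned)
84..85  stride  (1B, 1-aligned)
85..88  -- tail padding (3B)
sizeof = 88, alignof = 4
array of 7: 7 × 88 = 616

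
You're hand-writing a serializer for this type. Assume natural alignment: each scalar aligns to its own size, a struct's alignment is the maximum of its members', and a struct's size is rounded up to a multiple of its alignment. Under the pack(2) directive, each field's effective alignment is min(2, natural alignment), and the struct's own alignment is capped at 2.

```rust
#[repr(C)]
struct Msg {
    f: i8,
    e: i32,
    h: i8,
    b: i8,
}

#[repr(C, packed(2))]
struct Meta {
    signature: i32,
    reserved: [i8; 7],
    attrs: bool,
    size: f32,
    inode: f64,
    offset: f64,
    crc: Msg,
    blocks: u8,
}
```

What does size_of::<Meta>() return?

46

Msg: @0: f [1B, align 1] → 1; +3 pad (align 4); @4: e [4B, align 4] → 8; @8: h [1B, align 1] → 9; @9: b [1B, align 1] → 10; +2 tail pad (align 4); size 12, align 4
@0: signature [4B, align 2] → 4
@4: reserved [7B, align 1] → 11
@11: attrs [1B, align 1] → 12
@12: size [4B, align 2] → 16
@16: inode [8B, align 2] → 24
@24: offset [8B, align 2] → 32
@32: crc [12B, align 2] → 44
@44: blocks [1B, align 1] → 45
+1 tail pad (align 2)
size 46, align 2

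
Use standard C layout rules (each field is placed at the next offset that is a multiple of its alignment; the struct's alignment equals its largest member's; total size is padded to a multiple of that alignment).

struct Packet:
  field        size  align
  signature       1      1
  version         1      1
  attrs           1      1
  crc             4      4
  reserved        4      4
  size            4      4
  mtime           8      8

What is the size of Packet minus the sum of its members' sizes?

@0: signature [1B, align 1] → 1
@1: version [1B, align 1] → 2
@2: attrs [1B, align 1] → 3
+1 pad (align 4)
@4: crc [4B, align 4] → 8
@8: reserved [4B, align 4] → 12
@12: size [4B, align 4] → 16
@16: mtime [8B, align 8] → 24
size 24, align 8
data bytes 23, size 24 → padding 1

1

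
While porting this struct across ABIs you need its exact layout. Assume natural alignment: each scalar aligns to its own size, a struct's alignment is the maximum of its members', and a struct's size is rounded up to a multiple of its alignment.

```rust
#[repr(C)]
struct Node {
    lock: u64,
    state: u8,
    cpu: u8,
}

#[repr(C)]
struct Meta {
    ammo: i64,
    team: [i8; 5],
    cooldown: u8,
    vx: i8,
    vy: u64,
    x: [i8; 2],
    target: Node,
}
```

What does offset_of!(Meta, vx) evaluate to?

14

Node: lock at 0 (size 8, align 8) → ends 8; state at 8 (size 1, align 1) → ends 9; cpu at 9 (size 1, align 1) → ends 10; tail pad 6 to reach multiple of 8; total 16 bytes, alignment 8
ammo at 0 (size 8, align 8) → ends 8
team at 8 (size 5, align 1) → ends 13
cooldown at 13 (size 1, align 1) → ends 14
vx at 14 (size 1, align 1) → ends 15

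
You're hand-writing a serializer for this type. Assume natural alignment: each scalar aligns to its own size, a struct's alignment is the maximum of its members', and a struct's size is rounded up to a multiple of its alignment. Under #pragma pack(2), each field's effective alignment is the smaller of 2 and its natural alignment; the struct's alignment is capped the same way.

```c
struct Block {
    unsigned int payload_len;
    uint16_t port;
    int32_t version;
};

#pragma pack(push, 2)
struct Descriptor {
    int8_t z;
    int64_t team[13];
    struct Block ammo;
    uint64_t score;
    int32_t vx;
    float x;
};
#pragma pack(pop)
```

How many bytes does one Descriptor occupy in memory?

Block: payload_len at 0 (size 4, align 4) → ends 4; port at 4 (size 2, align 2) → ends 6; pad 2 to align 4 for version; version at 8 (size 4, align 4) → ends 12; total 12 bytes, alignment 4
z at 0 (size 1, align 1) → ends 1
pad 1 to align 2 for team
team at 2 (size 104, align 2) → ends 106
ammo at 106 (size 12, align 2) → ends 118
score at 118 (size 8, align 2) → ends 126
vx at 126 (size 4, align 2) → ends 130
x at 130 (size 4, align 2) → ends 134
total 134 bytes, alignment 2

134 bytes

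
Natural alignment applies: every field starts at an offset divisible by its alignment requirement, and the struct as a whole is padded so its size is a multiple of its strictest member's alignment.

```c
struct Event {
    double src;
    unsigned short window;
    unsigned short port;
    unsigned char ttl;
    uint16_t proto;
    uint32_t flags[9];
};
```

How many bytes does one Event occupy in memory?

56

src at 0 (size 8, align 8) → ends 8
window at 8 (size 2, align 2) → ends 10
port at 10 (size 2, align 2) → ends 12
ttl at 12 (size 1, align 1) → ends 13
pad 1 to align 2 for proto
proto at 14 (size 2, align 2) → ends 16
flags at 16 (size 36, align 4) → ends 52
tail pad 4 to reach multiple of 8
total 56 bytes, alignment 8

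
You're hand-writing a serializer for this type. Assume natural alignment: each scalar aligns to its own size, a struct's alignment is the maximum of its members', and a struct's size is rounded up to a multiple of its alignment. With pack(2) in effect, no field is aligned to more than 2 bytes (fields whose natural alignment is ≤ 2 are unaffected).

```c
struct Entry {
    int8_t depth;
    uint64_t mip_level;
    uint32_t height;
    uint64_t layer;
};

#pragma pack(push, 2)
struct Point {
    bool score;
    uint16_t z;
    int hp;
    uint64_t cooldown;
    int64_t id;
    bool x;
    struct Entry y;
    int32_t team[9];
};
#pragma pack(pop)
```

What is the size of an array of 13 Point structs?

Entry: depth at 0 (size 1, align 1) → ends 1; pad 7 to align 8 for mip_level; mip_level at 8 (size 8, align 8) → ends 16; height at 16 (size 4, align 4) → ends 20; pad 4 to align 8 for layer; layer at 24 (size 8, align 8) → ends 32; total 32 bytes, alignment 8
score at 0 (size 1, align 1) → ends 1
pad 1 to align 2 for z
z at 2 (size 2, align 2) → ends 4
hp at 4 (size 4, align 2) → ends 8
cooldown at 8 (size 8, align 2) → ends 16
id at 16 (size 8, align 2) → ends 24
x at 24 (size 1, align 1) → ends 25
pad 1 to align 2 for y
y at 26 (size 32, align 2) → ends 58
team at 58 (size 36, align 2) → ends 94
total 94 bytes, alignment 2
array of 13: 13 × 94 = 1222

1222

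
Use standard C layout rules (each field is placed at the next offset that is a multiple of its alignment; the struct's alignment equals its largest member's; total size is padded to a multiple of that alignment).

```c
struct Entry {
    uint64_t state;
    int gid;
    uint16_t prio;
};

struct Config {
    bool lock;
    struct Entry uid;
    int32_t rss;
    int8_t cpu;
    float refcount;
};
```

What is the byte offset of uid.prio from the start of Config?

20

Entry: state at 0 (size 8, align 8) → ends 8; gid at 8 (size 4, align 4) → ends 12; prio at 12 (size 2, align 2) → ends 14; tail pad 2 to reach multiple of 8; total 16 bytes, alignment 8
lock at 0 (size 1, align 1) → ends 1
pad 7 to align 8 for uid
uid at 8 (size 16, align 8) → ends 24
within Entry: prio at 12
8 + 12 = 20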